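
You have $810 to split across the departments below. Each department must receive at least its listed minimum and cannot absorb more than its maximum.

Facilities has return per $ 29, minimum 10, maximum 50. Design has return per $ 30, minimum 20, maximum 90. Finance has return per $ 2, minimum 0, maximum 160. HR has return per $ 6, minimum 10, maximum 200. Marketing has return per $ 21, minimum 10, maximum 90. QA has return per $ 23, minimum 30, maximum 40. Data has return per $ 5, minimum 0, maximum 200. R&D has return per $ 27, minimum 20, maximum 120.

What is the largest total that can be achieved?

Meeting every minimum uses 10+20+0+10+10+30+0+20 = 100 $, leaving 710.
Order the departments by return per $: Design 30 > Facilities 29 > R&D 27 > QA 23 > Marketing 21 > HR 6 > Data 5 > Finance 2.
Give Design 70 more to hit its cap of 90 ; 640 left.
Facilities: +40 to 50 (cap) ; 600 left.
R&D takes 100 more to reach its cap of 120 ; 500 left.
QA takes 10 more to reach its cap of 40 ; 490 left.
Marketing takes 80 more to reach its cap of 90 ; 410 left.
Give HR 190 more to hit its cap of 200 ; 220 left.
Data: +200 to 200 (cap) ; 20 left.
Finance has room for 160 more but only 20 remain, so it gets 20.
Total = 29×50 + 30×90 + 2×20 + 6×200 + 21×90 + 23×40 + 5×200 + 27×120 = 12440.

12440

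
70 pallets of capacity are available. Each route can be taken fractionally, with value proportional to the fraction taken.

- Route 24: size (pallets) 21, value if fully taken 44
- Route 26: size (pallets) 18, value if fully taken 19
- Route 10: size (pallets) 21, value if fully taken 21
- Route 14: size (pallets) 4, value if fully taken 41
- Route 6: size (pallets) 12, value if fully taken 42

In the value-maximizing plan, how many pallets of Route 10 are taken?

Rank by value-to-size ratio: Route 14 41/4≈10.2, Route 6 42/12≈3.5, Route 24 44/21≈2.1, Route 26 19/18≈1.06, Route 10 21/21≈1.
Route 14: take in full, 4 pallets for value 41 — 66 left.
All 12 pallets of Route 6 fit (value 42) — 54 remain.
Route 24: take in full, 21 pallets for value 44 — 33 left.
All 18 pallets of Route 26 fit (value 19) — 15 remain.
15 pallets left: a 15/21 share of Route 10 gives 21×15/21 = 15.

15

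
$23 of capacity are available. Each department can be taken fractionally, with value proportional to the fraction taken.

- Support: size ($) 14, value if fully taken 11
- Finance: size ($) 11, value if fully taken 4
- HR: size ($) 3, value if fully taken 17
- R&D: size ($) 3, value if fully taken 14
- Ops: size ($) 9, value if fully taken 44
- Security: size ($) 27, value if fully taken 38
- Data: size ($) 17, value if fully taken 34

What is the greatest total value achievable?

91

Sort by value density: HR 17/3≈5.67, Ops 44/9≈4.89, R&D 14/3≈4.67, Data 34/17≈2, Security 38/27≈1.41, Support 11/14≈0.786, Finance 4/11≈0.364.
Take all of HR (3 $, value 17) — 20 $ left.
Ops: take in full, 9 $ for value 44 — 11 left.
All 3 $ of R&D fit (value 14) — 8 remain.
Only 8 $ remain; take 8/17 of Data for value 34×8/17 = 16.
Total value = 91.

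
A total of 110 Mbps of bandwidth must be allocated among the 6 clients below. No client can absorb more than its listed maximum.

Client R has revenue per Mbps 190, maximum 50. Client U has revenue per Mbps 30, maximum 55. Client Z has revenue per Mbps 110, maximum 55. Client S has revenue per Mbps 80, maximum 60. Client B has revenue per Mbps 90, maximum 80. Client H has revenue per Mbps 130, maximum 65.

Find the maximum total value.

17300

Rank by revenue per Mbps: Client R 190 > Client H 130 > Client Z 110 > Client B 90 > Client S 80 > Client U 30.
Client R takes 50 to reach its cap of 50 — 60 left.
Only 60 left; Client H takes them to reach 60.
Total = 190×50 + 130×60 = 17300.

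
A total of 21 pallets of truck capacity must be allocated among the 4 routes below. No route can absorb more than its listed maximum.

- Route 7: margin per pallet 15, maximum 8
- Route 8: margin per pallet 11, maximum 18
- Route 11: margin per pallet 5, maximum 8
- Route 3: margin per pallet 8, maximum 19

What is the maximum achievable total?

263

Rank by margin per pallet: Route 7 15 > Route 8 11 > Route 3 8 > Route 11 5.
Route 7 takes 8 to reach its cap of 8 ; 13 left.
Route 8: +13 (room for 18) → 13. Pool exhausted.
Total = 15×8 + 11×13 = 263.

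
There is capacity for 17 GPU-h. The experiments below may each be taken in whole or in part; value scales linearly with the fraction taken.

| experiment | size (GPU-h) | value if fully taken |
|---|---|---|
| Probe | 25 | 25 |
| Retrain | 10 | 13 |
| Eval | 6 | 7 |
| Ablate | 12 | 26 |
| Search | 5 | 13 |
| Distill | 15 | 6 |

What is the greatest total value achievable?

39

Rank by value-to-size ratio: Search 13/5≈2.6, Ablate 26/12≈2.17, Retrain 13/10≈1.3, Eval 7/6≈1.17, Probe 25/25≈1, Distill 6/15≈0.4.
Take all of Search (5 GPU-h, value 13) → 12 GPU-h left.
Ablate: take in full, 12 GPU-h for value 26 → 0 left.
Total value = 39.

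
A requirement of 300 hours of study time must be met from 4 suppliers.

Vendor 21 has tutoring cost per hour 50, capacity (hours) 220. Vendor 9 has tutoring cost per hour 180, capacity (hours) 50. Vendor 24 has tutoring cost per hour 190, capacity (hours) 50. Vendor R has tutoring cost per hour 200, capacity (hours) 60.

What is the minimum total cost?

Cheapest first:
Vendor 21 at 50: take all 220 hours → 80 still needed.
Vendor 9 at 180: take all 50 hours → 30 still needed.
Vendor 24 at 190: take 30 of its 50 → requirement met.
Vendor R: unused.
Cost = 220×50 + 50×180 + 30×190 = 25700.

25700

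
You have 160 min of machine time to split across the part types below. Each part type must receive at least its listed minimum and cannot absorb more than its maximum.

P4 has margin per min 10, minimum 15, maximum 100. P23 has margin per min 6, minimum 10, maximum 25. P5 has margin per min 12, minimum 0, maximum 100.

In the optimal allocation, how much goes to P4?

50

Meeting every minimum uses 15+10+0 = 25 min, leaving 135.
Order the part types by margin per min: P5 12 > P4 10 > P23 6.
Give P5 100 more to hit its cap of 100 — 35 left.
Only 35 left; P4 takes them to reach 50.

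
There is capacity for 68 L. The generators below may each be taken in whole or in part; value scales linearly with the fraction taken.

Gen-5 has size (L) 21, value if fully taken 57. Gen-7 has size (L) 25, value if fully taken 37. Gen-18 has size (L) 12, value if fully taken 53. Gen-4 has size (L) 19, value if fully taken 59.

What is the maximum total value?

Rank by value-to-size ratio: Gen-18 53/12≈4.42, Gen-4 59/19≈3.11, Gen-5 57/21≈2.71, Gen-7 37/25≈1.48.
Gen-18: take in full, 12 L for value 53 — 56 left.
Take all of Gen-4 (19 L, value 59) — 37 L left.
Gen-5: take in full, 21 L for value 57 — 16 left.
Only 16 L remain; take 16/25 of Gen-7 for value 37×16/25 = 23.68.
Total value = 192.68.

192.68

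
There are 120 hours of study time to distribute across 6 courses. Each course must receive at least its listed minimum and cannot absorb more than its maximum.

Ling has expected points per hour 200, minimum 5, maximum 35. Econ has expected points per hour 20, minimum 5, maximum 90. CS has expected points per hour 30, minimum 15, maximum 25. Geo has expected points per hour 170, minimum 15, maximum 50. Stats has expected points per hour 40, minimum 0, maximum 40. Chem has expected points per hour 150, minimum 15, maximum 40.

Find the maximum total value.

18300

Meeting every minimum uses 5+5+15+15+0+15 = 55 hours, leaving 65.
Order the courses by expected points per hour: Ling 200 > Geo 170 > Chem 150 > Stats 40 > CS 30 > Econ 20.
Ling: +30 to 35 (cap) ; 35 left.
Give Geo 35 more to hit its cap of 50 ; 0 left.
Total = 200×35 + 20×5 + 30×15 + 170×50 + 150×15 = 18300.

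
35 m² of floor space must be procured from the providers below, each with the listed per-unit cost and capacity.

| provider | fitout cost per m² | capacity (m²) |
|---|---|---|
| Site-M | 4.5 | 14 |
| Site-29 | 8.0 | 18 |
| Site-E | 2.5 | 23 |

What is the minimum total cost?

Use providers in increasing cost order.
Take 23 from Site-E at 2.5 — need 12 more.
Site-M (4.5): take the remaining 12 — done.
Site-29: unused.
Cost = 23×2.5 + 12×4.5 = 111.5.

111.5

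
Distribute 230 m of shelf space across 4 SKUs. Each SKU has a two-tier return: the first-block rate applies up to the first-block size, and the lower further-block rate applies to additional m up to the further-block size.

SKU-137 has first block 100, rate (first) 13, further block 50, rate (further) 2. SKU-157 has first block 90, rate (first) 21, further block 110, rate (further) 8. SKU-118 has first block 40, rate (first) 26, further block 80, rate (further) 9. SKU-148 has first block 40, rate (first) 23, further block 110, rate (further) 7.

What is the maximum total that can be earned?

Rank every tier by rate: SKU-118/first 26 > SKU-148/first 23 > SKU-157/first 21 > SKU-137/first 13 > SKU-118/second 9 > SKU-157/second 8 > SKU-148/second 7 > SKU-137/second 2.
Fill SKU-118 first block (40 at 26) → 190 left.
SKU-148/first (23): +40 → 150 left.
SKU-157 first at 21: fill all 90 → 60 left.
SKU-137 first at 13: only 60 left, fill 60.
Total = 26×40 + 23×40 + 21×90 + 13×60 = 4630.

4630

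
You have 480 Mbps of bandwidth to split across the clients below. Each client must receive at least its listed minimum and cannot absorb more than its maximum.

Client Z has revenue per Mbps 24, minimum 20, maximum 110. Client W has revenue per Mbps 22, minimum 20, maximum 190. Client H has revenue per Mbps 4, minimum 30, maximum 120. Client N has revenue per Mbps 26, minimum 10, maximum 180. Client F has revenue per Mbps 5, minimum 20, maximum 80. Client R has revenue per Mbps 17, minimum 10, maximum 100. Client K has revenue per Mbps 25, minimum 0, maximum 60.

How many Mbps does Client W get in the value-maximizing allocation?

70

Meeting every minimum uses 20+20+30+10+20+10+0 = 110 Mbps, leaving 370.
Rank by revenue per Mbps: Client N 26 > Client K 25 > Client Z 24 > Client W 22 > Client R 17 > Client F 5 > Client H 4.
Give Client N 170 more to hit its cap of 180 — 200 left.
Client K takes 60 more to reach its cap of 60 — 140 left.
Client Z takes 90 more to reach its cap of 110 — 50 left.
Only 50 left; Client W takes them to reach 70.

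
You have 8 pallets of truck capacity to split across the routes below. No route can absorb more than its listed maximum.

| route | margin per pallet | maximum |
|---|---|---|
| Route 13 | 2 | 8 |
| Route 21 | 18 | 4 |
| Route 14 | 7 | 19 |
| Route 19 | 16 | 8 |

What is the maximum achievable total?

136

Highest margin per pallet first: Route 21 18 > Route 19 16 > Route 14 7 > Route 13 2.
Route 21 takes 4 to reach its cap of 4 ; 4 left.
Only 4 left; Route 19 takes them to reach 4.
Total = 18×4 + 16×4 = 136.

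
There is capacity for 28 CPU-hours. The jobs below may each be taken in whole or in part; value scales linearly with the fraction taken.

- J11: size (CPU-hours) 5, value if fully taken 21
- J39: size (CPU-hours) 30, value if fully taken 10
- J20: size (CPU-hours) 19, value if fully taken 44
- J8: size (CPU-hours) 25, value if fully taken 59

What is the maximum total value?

75.28

Sort by value density: J11 21/5≈4.2, J8 59/25≈2.36, J20 44/19≈2.32, J39 10/30≈0.333.
Take all of J11 (5 CPU-hours, value 21) ; 23 CPU-hours left.
23 CPU-hours left: a 23/25 share of J8 gives 59×23/25 = 54.28.
Total value = 75.28.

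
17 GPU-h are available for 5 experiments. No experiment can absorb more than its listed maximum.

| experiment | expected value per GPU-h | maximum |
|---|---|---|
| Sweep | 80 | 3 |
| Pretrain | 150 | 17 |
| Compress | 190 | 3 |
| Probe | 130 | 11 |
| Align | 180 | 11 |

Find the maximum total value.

3000

Highest expected value per GPU-h first: Compress 190 > Align 180 > Pretrain 150 > Probe 130 > Sweep 80.
Compress: +3 to 3 (cap) — 14 left.
Align takes 11 to reach its cap of 11 — 3 left.
Only 3 left; Pretrain takes them to reach 3.
Total = 150×3 + 190×3 + 180×11 = 3000.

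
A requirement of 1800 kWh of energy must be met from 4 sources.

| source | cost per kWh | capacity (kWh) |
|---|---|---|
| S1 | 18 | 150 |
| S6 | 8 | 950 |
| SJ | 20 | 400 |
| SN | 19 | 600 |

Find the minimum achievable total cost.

Use sources in increasing cost order.
S6 (8): use full 950 → 850 kWh to go.
Take 150 from S1 at 18 → need 700 more.
SN (19): use full 600 → 100 kWh to go.
Take 100 from SJ at 20 to finish.
Cost = 950×8 + 150×18 + 600×19 + 100×20 = 23700.

23700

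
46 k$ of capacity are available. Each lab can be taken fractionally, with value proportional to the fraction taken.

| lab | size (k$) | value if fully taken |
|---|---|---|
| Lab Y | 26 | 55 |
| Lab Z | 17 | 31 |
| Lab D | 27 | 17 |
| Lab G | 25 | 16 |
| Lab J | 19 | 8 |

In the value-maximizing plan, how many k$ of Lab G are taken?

Sort by value density: Lab Y 55/26≈2.12, Lab Z 31/17≈1.82, Lab G 16/25≈0.64, Lab D 17/27≈0.63, Lab J 8/19≈0.421.
Lab Y: take in full, 26 k$ for value 55 → 20 left.
Take all of Lab Z (17 k$, value 31) → 3 k$ left.
Only 3 k$ remain; take 3/25 of Lab G for value 16×3/25 = 1.92.

3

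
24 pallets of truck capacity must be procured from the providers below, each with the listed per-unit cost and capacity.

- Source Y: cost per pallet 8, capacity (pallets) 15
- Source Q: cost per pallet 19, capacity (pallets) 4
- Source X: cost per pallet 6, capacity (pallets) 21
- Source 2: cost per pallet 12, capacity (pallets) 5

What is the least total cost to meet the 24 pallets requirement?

150

Use providers in increasing cost order.
Source X (6): use full 21 ; 3 pallets to go.
Take 3 from Source Y at 8 to finish.
Source 2, Source Q: unused.
Cost = 21×6 + 3×8 = 150.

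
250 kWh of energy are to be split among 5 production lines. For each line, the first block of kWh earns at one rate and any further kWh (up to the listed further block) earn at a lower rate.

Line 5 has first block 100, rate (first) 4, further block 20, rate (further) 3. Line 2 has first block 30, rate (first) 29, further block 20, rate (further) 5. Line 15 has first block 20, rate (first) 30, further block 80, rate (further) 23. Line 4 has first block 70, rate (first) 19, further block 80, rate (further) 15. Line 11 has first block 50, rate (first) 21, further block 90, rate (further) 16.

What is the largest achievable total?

5690

Treat each block as its own option and order by rate: Line 15/T1 30 > Line 2/T1 29 > Line 15/T2 23 > Line 11/T1 21 > Line 4/T1 19 > Line 11/T2 16 > Line 4/T2 15 > Line 2/T2 5 > Line 5/T1 4 > Line 5/T2 3.
Line 15/T1 (30): +20 — 230 left.
Line 2/T1 (29): +30 — 200 left.
Line 15 T2 at 23: fill all 80 — 120 left.
Line 11 T1 at 21: fill all 50 — 70 left.
Line 4 T1 at 19: fill all 70 — 0 left.
Total = 30×20 + 29×30 + 23×80 + 21×50 + 19×70 = 5690.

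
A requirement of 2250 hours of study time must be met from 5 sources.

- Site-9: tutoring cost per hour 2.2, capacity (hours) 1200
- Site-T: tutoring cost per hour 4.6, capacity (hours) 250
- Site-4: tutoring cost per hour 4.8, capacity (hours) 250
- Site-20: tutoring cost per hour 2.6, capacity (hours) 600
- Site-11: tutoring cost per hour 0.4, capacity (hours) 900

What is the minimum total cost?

3390

Use sources in increasing cost order.
Site-11 at 0.4: take all 900 hours — 1350 still needed.
Site-9 at 2.2: take all 1200 hours — 150 still needed.
Site-20 (2.6): take the remaining 150 — done.
Site-T, Site-4: unused.
Cost = 900×0.4 + 1200×2.2 + 150×2.6 = 3390.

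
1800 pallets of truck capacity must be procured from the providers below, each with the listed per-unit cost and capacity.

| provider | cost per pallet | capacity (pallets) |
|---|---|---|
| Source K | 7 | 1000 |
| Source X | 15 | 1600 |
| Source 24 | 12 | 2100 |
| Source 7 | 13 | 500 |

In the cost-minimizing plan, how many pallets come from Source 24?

Fill from the cheapest provider first.
Source K (7): use full 1000 → 800 pallets to go.
Source 24 at 12: take 800 of its 2100 → requirement met.
Source 7, Source X: unused.

800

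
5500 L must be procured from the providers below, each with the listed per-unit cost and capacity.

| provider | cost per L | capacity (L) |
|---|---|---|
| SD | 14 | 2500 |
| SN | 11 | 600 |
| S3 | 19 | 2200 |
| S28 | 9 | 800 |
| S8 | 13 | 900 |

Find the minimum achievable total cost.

73800

Fill from the cheapest provider first.
S28 (9): use full 800 — 4700 L to go.
SN at 11: take all 600 L — 4100 still needed.
Take 900 from S8 at 13 — need 3200 more.
SD at 14: take all 2500 L — 700 still needed.
Take 700 from S3 at 19 to finish.
Cost = 800×9 + 600×11 + 900×13 + 2500×14 + 700×19 = 73800.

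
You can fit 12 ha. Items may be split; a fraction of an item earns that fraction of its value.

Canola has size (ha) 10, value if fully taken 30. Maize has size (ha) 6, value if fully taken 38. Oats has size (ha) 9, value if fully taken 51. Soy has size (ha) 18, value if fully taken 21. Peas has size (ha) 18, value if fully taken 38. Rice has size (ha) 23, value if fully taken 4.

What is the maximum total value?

72

Sort by value density: Maize 38/6≈6.33, Oats 51/9≈5.67, Canola 30/10≈3, Peas 38/18≈2.11, Soy 21/18≈1.17, Rice 4/23≈0.174.
All 6 ha of Maize fit (value 38) ; 6 remain.
6 ha left: a 6/9 share of Oats gives 51×6/9 = 34.
Total value = 72.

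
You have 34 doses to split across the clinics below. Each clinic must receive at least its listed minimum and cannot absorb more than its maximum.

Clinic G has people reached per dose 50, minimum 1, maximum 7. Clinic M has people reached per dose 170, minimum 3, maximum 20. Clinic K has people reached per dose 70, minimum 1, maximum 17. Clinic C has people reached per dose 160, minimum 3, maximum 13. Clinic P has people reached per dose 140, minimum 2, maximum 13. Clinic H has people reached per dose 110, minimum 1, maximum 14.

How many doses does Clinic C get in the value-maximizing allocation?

Meeting every minimum uses 1+3+1+3+2+1 = 11 doses, leaving 23.
Rank by people reached per dose: Clinic M 170 > Clinic C 160 > Clinic P 140 > Clinic H 110 > Clinic K 70 > Clinic G 50.
Clinic M: +17 to 20 (cap) — 6 left.
Clinic C has room for 10 more but only 6 remain, so it gets 9.

9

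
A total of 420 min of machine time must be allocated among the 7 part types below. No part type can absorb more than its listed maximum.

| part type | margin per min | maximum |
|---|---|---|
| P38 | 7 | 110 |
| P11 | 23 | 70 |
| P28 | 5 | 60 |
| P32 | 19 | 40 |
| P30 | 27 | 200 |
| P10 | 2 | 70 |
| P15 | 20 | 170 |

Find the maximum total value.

Rank by margin per min: P30 27 > P11 23 > P15 20 > P32 19 > P38 7 > P28 5 > P10 2.
Give P30 200 to hit its cap of 200 → 220 left.
P11 takes 70 to reach its cap of 70 → 150 left.
P15 has room for 170 but only 150 remain, so it gets 150.
Total = 23×70 + 27×200 + 20×150 = 10010.

10010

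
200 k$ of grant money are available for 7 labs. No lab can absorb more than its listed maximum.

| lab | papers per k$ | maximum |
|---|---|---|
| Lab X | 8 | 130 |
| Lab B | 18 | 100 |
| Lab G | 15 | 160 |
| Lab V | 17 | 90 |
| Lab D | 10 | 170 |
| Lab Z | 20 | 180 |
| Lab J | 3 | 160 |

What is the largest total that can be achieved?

3960

Order the labs by papers per k$: Lab Z 20 > Lab B 18 > Lab V 17 > Lab G 15 > Lab D 10 > Lab X 8 > Lab J 3.
Lab Z takes 180 to reach its cap of 180 → 20 left.
Lab B: +20 (room for 100) → 20. Pool exhausted.
Total = 18×20 + 20×180 = 3960.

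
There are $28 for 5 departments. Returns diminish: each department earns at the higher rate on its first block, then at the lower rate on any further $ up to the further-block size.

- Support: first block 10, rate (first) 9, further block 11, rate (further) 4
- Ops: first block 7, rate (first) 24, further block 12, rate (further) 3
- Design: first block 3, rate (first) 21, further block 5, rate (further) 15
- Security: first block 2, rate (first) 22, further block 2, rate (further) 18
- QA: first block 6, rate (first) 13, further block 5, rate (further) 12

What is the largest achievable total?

500

Order all 10 blocks by rate: Ops/first 24 > Security/first 22 > Design/first 21 > Security/second 18 > Design/second 15 > QA/first 13 > QA/second 12 > Support/first 9 > Support/second 4 > Ops/second 3.
Fill Ops first block (7 at 24) → 21 left.
Fill Security first block (2 at 22) → 19 left.
Design/first (21): +3 → 16 left.
Security/second (18): +2 → 14 left.
Fill Design second block (5 at 15) → 9 left.
QA first at 13: fill all 6 → 3 left.
3 remain; put them into QA second at 12.
Total = 24×7 + 22×2 + 21×3 + 18×2 + 15×5 + 13×6 + 12×3 = 500.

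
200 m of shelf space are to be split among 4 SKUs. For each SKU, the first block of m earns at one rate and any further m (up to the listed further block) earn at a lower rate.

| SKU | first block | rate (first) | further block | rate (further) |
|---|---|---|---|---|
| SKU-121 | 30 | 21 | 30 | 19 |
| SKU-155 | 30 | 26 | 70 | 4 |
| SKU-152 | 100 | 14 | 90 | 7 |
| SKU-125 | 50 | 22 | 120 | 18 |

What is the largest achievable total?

4160

Treat each block as its own option and order by rate: SKU-155/first 26 > SKU-125/first 22 > SKU-121/first 21 > SKU-121/second 19 > SKU-125/second 18 > SKU-152/first 14 > SKU-152/second 7 > SKU-155/second 4.
Fill SKU-155 first block (30 at 26) → 170 left.
SKU-125 first at 22: fill all 50 → 120 left.
SKU-121 first at 21: fill all 30 → 90 left.
SKU-121 second at 19: fill all 30 → 60 left.
SKU-125 second at 18: only 60 left, fill 60.
Total = 26×30 + 22×50 + 21×30 + 19×30 + 18×60 = 4160.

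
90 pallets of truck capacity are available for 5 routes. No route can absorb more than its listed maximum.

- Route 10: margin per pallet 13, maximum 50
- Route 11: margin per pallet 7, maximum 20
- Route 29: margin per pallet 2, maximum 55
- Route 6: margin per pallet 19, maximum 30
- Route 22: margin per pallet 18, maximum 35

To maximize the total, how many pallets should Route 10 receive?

25

Order the routes by margin per pallet: Route 6 19 > Route 22 18 > Route 10 13 > Route 11 7 > Route 29 2.
Give Route 6 30 to hit its cap of 30 — 60 left.
Route 22 takes 35 to reach its cap of 35 — 25 left.
Only 25 left; Route 10 takes them to reach 25.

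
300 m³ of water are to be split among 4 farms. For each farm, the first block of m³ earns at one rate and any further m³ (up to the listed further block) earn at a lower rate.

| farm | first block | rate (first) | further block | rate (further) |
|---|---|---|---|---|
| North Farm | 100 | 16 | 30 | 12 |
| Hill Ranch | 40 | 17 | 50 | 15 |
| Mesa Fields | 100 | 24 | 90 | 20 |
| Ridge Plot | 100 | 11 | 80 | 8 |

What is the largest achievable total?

Order all 8 blocks by rate: Mesa Fields/first 24 > Mesa Fields/second 20 > Hill Ranch/first 17 > North Farm/first 16 > Hill Ranch/second 15 > North Farm/second 12 > Ridge Plot/first 11 > Ridge Plot/second 8.
Mesa Fields/first (24): +100 — 200 left.
Mesa Fields/second (20): +90 — 110 left.
Hill Ranch first at 17: fill all 40 — 70 left.
North Farm/first: +70 of 100 at 16; pool empty.
Total = 24×100 + 20×90 + 17×40 + 16×70 = 6000.

6000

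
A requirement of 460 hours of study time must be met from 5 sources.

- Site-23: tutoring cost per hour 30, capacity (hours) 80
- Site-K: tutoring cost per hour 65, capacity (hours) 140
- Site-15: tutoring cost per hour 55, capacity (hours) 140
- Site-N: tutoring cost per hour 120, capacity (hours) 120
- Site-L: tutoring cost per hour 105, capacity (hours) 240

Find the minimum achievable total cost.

Cheapest first:
Take 80 from Site-23 at 30 → need 380 more.
Site-15 at 55: take all 140 hours → 240 still needed.
Site-K (65): use full 140 → 100 hours to go.
Site-L at 105: take 100 of its 240 → requirement met.
Site-N: unused.
Cost = 80×30 + 140×55 + 140×65 + 100×105 = 29700.

29700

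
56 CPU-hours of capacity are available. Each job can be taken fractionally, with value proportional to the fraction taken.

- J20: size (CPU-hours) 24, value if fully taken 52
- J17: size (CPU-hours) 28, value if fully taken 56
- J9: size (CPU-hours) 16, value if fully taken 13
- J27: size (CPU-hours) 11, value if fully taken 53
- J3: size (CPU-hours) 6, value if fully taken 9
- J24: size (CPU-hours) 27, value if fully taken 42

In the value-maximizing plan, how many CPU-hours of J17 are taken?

Rank by value-to-size ratio: J27 53/11≈4.82, J20 52/24≈2.17, J17 56/28≈2, J24 42/27≈1.56, J3 9/6≈1.5, J9 13/16≈0.812.
Take all of J27 (11 CPU-hours, value 53) → 45 CPU-hours left.
J20: take in full, 24 CPU-hours for value 52 → 21 left.
21 CPU-hours left: a 21/28 share of J17 gives 56×21/28 = 42.

21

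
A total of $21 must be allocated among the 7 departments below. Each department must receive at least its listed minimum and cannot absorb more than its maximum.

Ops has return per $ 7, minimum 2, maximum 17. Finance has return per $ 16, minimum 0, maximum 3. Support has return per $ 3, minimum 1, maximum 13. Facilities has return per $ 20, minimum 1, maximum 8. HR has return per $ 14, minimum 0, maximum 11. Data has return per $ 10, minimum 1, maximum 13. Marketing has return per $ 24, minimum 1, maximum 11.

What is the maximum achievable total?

Meeting every minimum uses 2+0+1+1+0+1+1 = 6 $, leaving 15.
Highest return per $ first: Marketing 24 > Facilities 20 > Finance 16 > HR 14 > Data 10 > Ops 7 > Support 3.
Marketing takes 10 more to reach its cap of 11 → 5 left.
Facilities has room for 7 more but only 5 remain, so it gets 6.
Total = 7×2 + 3×1 + 20×6 + 10×1 + 24×11 = 411.

411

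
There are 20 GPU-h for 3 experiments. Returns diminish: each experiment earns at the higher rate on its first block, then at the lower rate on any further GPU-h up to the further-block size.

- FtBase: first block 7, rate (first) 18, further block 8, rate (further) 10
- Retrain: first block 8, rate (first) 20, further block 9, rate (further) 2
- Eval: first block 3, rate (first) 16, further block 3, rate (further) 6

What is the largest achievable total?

354

Treat each block as its own option and order by rate: Retrain/T1 20 > FtBase/T1 18 > Eval/T1 16 > FtBase/T2 10 > Eval/T2 6 > Retrain/T2 2.
Retrain T1 at 20: fill all 8 → 12 left.
FtBase T1 at 18: fill all 7 → 5 left.
Fill Eval T1 block (3 at 16) → 2 left.
2 remain; put them into FtBase T2 at 10.
Total = 20×8 + 18×7 + 16×3 + 10×2 = 354.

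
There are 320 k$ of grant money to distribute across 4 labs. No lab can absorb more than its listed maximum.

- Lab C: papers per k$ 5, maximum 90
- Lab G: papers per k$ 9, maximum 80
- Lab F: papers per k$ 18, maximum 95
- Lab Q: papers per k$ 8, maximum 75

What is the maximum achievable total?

Order the labs by papers per k$: Lab F 18 > Lab G 9 > Lab Q 8 > Lab C 5.
Lab F takes 95 to reach its cap of 95 — 225 left.
Lab G takes 80 to reach its cap of 80 — 145 left.
Lab Q: +75 to 75 (cap) — 70 left.
Only 70 left; Lab C takes them to reach 70.
Total = 5×70 + 9×80 + 18×95 + 8×75 = 3380.

3380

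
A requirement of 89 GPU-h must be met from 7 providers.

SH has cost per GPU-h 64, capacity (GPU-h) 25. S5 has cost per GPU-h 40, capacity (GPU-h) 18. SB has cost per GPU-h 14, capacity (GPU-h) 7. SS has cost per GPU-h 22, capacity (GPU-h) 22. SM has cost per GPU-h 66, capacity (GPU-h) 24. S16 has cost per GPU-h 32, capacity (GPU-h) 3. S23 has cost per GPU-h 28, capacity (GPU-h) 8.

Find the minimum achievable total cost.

3618

Fill from the cheapest provider first.
SB (14): use full 7 ; 82 GPU-h to go.
Take 22 from SS at 22 ; need 60 more.
S23 (28): use full 8 ; 52 GPU-h to go.
S16 at 32: take all 3 GPU-h ; 49 still needed.
Take 18 from S5 at 40 ; need 31 more.
SH at 64: take all 25 GPU-h ; 6 still needed.
Take 6 from SM at 66 to finish.
Cost = 7×14 + 22×22 + 8×28 + 3×32 + 18×40 + 25×64 + 6×66 = 3618.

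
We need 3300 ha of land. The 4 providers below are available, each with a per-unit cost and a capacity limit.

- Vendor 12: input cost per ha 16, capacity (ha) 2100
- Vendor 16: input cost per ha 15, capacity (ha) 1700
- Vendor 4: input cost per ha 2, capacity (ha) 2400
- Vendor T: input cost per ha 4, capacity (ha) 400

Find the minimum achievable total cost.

Use providers in increasing cost order.
Take 2400 from Vendor 4 at 2 — need 900 more.
Take 400 from Vendor T at 4 — need 500 more.
Vendor 16 at 15: take 500 of its 1700 — requirement met.
Vendor 12: unused.
Cost = 2400×2 + 400×4 + 500×15 = 13900.

13900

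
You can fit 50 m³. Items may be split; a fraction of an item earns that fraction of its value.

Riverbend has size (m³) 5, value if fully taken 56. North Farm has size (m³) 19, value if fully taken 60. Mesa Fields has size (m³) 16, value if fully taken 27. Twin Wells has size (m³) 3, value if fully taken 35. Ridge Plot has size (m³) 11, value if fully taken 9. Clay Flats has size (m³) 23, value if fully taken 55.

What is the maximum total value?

206

Rank by value-to-size ratio: Twin Wells 35/3≈11.7, Riverbend 56/5≈11.2, North Farm 60/19≈3.16, Clay Flats 55/23≈2.39, Mesa Fields 27/16≈1.69, Ridge Plot 9/11≈0.818.
Twin Wells: take in full, 3 m³ for value 35 — 47 left.
Take all of Riverbend (5 m³, value 56) — 42 m³ left.
Take all of North Farm (19 m³, value 60) — 23 m³ left.
All 23 m³ of Clay Flats fit (value 55) — 0 remain.
Total value = 206.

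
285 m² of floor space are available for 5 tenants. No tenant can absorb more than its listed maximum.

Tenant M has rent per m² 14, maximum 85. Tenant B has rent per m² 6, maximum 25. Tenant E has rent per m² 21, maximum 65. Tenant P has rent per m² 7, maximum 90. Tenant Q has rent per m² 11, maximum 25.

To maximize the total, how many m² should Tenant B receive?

20

Rank by rent per m²: Tenant E 21 > Tenant M 14 > Tenant Q 11 > Tenant P 7 > Tenant B 6.
Give Tenant E 65 to hit its cap of 65 ; 220 left.
Tenant M: +85 to 85 (cap) ; 135 left.
Tenant Q: +25 to 25 (cap) ; 110 left.
Give Tenant P 90 to hit its cap of 90 ; 20 left.
Tenant B has room for 25 but only 20 remain, so it gets 20.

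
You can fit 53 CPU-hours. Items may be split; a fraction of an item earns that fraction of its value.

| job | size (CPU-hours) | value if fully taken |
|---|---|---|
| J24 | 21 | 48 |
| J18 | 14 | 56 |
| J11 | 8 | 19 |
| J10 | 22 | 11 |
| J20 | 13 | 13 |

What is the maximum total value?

Best value per unit of size first: J18 56/14≈4, J11 19/8≈2.38, J24 48/21≈2.29, J20 13/13≈1, J10 11/22≈0.5.
J18: take in full, 14 CPU-hours for value 56 → 39 left.
J11: take in full, 8 CPU-hours for value 19 → 31 left.
Take all of J24 (21 CPU-hours, value 48) → 10 CPU-hours left.
10 CPU-hours left: a 10/13 share of J20 gives 13×10/13 = 10.
Total value = 133.

133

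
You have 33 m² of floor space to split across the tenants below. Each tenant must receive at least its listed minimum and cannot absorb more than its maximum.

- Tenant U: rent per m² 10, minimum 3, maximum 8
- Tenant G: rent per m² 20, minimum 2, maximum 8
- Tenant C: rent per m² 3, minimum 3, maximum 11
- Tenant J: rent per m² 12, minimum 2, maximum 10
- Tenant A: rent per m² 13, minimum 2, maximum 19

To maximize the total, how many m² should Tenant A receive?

17

Meeting every minimum uses 3+2+3+2+2 = 12 m², leaving 21.
Order the tenants by rent per m²: Tenant G 20 > Tenant A 13 > Tenant J 12 > Tenant U 10 > Tenant C 3.
Tenant G takes 6 more to reach its cap of 8 — 15 left.
Tenant A has room for 17 more but only 15 remain, so it gets 17.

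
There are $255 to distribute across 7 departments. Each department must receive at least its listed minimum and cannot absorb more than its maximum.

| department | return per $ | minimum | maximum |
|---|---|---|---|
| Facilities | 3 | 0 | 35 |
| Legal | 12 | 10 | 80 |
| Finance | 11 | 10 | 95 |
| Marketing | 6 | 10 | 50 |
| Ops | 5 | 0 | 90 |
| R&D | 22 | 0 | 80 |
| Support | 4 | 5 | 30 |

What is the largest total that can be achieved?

3680

Meeting every minimum uses 0+10+10+10+0+0+5 = 35 $, leaving 220.
Rank by return per $: R&D 22 > Legal 12 > Finance 11 > Marketing 6 > Ops 5 > Support 4 > Facilities 3.
R&D takes 80 more to reach its cap of 80 ; 140 left.
Legal: +70 to 80 (cap) ; 70 left.
Finance has room for 85 more but only 70 remain, so it gets 80.
Total = 12×80 + 11×80 + 6×10 + 22×80 + 4×5 = 3680.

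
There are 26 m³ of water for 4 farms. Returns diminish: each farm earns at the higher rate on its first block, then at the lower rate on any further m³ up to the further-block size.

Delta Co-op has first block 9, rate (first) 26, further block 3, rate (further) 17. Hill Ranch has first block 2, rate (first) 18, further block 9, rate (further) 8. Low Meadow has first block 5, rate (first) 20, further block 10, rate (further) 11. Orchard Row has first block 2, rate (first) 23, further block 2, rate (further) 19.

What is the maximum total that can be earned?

Treat each block as its own option and order by rate: Delta Co-op/T1 26 > Orchard Row/T1 23 > Low Meadow/T1 20 > Orchard Row/T2 19 > Hill Ranch/T1 18 > Delta Co-op/T2 17 > Low Meadow/T2 11 > Hill Ranch/T2 8.
Fill Delta Co-op T1 block (9 at 26) — 17 left.
Orchard Row T1 at 23: fill all 2 — 15 left.
Low Meadow/T1 (20): +5 — 10 left.
Fill Orchard Row T2 block (2 at 19) — 8 left.
Fill Hill Ranch T1 block (2 at 18) — 6 left.
Delta Co-op T2 at 17: fill all 3 — 3 left.
3 remain; put them into Low Meadow T2 at 11.
Total = 26×9 + 23×2 + 20×5 + 19×2 + 18×2 + 17×3 + 11×3 = 538.

538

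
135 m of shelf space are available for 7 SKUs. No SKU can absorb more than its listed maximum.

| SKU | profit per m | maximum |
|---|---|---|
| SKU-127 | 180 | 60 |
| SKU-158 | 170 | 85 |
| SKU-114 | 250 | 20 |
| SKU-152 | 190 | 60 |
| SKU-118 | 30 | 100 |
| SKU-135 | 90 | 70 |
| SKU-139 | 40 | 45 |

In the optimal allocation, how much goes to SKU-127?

Rank by profit per m: SKU-114 250 > SKU-152 190 > SKU-127 180 > SKU-158 170 > SKU-135 90 > SKU-139 40 > SKU-118 30.
SKU-114 takes 20 to reach its cap of 20 → 115 left.
Give SKU-152 60 to hit its cap of 60 → 55 left.
Only 55 left; SKU-127 takes them to reach 55.

55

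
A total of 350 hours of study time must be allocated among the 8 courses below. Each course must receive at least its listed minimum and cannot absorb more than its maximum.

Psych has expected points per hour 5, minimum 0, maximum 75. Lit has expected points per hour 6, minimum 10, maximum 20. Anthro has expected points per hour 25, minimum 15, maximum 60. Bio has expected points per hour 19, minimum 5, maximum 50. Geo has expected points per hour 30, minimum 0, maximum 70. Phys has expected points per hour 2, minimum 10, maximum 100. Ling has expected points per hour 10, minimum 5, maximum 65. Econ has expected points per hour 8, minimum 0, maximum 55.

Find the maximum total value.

5880

Meeting every minimum uses 0+10+15+5+0+10+5+0 = 45 hours, leaving 305.
Highest expected points per hour first: Geo 30 > Anthro 25 > Bio 19 > Ling 10 > Econ 8 > Lit 6 > Psych 5 > Phys 2.
Geo takes 70 more to reach its cap of 70 → 235 left.
Give Anthro 45 more to hit its cap of 60 → 190 left.
Bio takes 45 more to reach its cap of 50 → 145 left.
Give Ling 60 more to hit its cap of 65 → 85 left.
Give Econ 55 more to hit its cap of 55 → 30 left.
Lit: +10 to 20 (cap) → 20 left.
Psych has room for 75 more but only 20 remain, so it gets 20.
Total = 5×20 + 6×20 + 25×60 + 19×50 + 30×70 + 2×10 + 10×65 + 8×55 = 5880.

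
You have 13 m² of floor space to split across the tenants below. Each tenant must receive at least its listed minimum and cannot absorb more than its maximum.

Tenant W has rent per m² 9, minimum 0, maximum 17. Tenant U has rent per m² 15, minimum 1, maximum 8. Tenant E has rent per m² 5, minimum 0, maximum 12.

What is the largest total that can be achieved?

165

Meeting every minimum uses 0+1+0 = 1 m², leaving 12.
Rank by rent per m²: Tenant U 15 > Tenant W 9 > Tenant E 5.
Tenant U takes 7 more to reach its cap of 8 — 5 left.
Tenant W has room for 17 more but only 5 remain, so it gets 5.
Total = 9×5 + 15×8 = 165.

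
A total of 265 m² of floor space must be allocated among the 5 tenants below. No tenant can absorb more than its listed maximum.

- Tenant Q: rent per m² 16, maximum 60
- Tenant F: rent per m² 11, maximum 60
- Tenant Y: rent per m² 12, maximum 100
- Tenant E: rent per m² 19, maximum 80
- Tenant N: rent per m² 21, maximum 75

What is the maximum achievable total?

4655

Rank by rent per m²: Tenant N 21 > Tenant E 19 > Tenant Q 16 > Tenant Y 12 > Tenant F 11.
Give Tenant N 75 to hit its cap of 75 → 190 left.
Tenant E: +80 to 80 (cap) → 110 left.
Tenant Q: +60 to 60 (cap) → 50 left.
Only 50 left; Tenant Y takes them to reach 50.
Total = 16×60 + 12×50 + 19×80 + 21×75 = 4655.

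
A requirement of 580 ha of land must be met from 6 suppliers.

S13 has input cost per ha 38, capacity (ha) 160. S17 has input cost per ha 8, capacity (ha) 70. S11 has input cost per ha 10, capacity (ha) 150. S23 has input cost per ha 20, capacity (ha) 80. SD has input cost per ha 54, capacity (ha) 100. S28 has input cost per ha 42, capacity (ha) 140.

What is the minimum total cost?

14780

Fill from the cheapest supplier first.
S17 (8): use full 70 → 510 ha to go.
S11 at 10: take all 150 ha → 360 still needed.
Take 80 from S23 at 20 → need 280 more.
S13 (38): use full 160 → 120 ha to go.
S28 (42): take the remaining 120 → done.
SD: unused.
Cost = 70×8 + 150×10 + 80×20 + 160×38 + 120×42 = 14780.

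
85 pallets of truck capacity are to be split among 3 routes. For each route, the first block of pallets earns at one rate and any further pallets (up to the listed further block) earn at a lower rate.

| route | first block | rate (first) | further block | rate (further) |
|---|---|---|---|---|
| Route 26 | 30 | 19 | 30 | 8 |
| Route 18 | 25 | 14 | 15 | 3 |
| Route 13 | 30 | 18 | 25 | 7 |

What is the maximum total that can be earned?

1460

Rank every tier by rate: Route 26/first 19 > Route 13/first 18 > Route 18/first 14 > Route 26/second 8 > Route 13/second 7 > Route 18/second 3.
Route 26 first at 19: fill all 30 → 55 left.
Fill Route 13 first block (30 at 18) → 25 left.
Route 18/first (14): +25 → 0 left.
Total = 19×30 + 18×30 + 14×25 = 1460.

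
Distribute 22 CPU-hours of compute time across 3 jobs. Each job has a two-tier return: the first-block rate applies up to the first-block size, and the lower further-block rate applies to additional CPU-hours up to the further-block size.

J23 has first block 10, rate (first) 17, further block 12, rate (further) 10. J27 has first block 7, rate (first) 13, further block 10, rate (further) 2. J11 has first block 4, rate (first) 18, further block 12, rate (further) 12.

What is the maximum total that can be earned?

345

Order all 6 blocks by rate: J11/first 18 > J23/first 17 > J27/first 13 > J11/second 12 > J23/second 10 > J27/second 2.
J11/first (18): +4 — 18 left.
Fill J23 first block (10 at 17) — 8 left.
J27/first (13): +7 — 1 left.
1 remain; put them into J11 second at 12.
Total = 18×4 + 17×10 + 13×7 + 12×1 = 345.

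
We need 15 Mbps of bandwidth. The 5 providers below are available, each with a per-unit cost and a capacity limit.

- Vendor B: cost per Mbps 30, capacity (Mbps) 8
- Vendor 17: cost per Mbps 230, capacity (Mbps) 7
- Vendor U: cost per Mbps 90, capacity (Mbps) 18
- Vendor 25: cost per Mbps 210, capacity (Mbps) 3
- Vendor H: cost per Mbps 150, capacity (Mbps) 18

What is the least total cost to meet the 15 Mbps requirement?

Cheapest first:
Take 8 from Vendor B at 30 — need 7 more.
Vendor U (90): take the remaining 7 — done.
Vendor H, Vendor 25, Vendor 17: unused.
Cost = 8×30 + 7×90 = 870.

870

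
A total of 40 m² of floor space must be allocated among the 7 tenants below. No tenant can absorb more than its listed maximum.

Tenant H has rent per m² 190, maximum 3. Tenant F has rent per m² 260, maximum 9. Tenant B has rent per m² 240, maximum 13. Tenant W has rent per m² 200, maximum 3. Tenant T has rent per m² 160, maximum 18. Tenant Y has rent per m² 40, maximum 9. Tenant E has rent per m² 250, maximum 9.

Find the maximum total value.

9360

Order the tenants by rent per m²: Tenant F 260 > Tenant E 250 > Tenant B 240 > Tenant W 200 > Tenant H 190 > Tenant T 160 > Tenant Y 40.
Give Tenant F 9 to hit its cap of 9 → 31 left.
Give Tenant E 9 to hit its cap of 9 → 22 left.
Tenant B: +13 to 13 (cap) → 9 left.
Tenant W: +3 to 3 (cap) → 6 left.
Tenant H takes 3 to reach its cap of 3 → 3 left.
Tenant T: +3 (room for 18) → 3. Pool exhausted.
Total = 190×3 + 260×9 + 240×13 + 200×3 + 160×3 + 250×9 = 9360.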